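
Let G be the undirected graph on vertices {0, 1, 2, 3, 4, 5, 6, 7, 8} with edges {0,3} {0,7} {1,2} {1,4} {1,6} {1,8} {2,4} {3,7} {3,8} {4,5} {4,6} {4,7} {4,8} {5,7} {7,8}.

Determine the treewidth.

2

A width-2 tree decomposition is:
Bags: B1 = {1, 4, 8}  B2 = {4, 7, 8}  B3 = {1, 4, 6}  B4 = {3, 7, 8}  B5 = {0, 3, 7}  B6 = {1, 2, 4}  B7 = {4, 5, 7}
Tree: B1–B2, B1–B3, B2–B4, B4–B5, B1–B6, B2–B7
Each bag holds 3 vertices, so the decomposition has width 2, which upper-bounds the treewidth. For the lower bound, the 3 vertices {0, 3, 7} are pairwise adjacent, and any tree decomposition puts a clique entirely inside one bag — forcing width ≥ 2. Hence tw(G) = 2 exactly.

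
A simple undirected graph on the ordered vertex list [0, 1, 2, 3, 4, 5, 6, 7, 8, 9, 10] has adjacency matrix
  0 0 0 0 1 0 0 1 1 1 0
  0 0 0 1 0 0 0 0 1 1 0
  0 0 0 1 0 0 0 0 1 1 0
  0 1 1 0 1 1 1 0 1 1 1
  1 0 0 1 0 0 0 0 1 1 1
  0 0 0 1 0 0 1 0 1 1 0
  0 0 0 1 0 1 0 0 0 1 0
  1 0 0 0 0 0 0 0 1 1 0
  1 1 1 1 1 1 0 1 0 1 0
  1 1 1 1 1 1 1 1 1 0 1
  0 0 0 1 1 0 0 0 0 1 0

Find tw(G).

3

A width-3 tree decomposition is:
Bags: B1 = {3, 4, 8, 9}  B2 = {0, 4, 8, 9}  B3 = {0, 7, 8, 9}  B4 = {1, 3, 8, 9}  B5 = {3, 4, 9, 10}  B6 = {3, 5, 8, 9}  B7 = {2, 3, 8, 9}  B8 = {3, 5, 6, 9}
Tree: B1–B2, B2–B3, B1–B4, B1–B5, B1–B6, B6–B7, B6–B8
Every bag has size at most 4, so the width is 4 − 1 = 3 and tw(G) ≤ 3. On the other hand G contains the 4-clique {0, 4, 8, 9}. A clique must lie in a single bag of any decomposition, so no decomposition can have width below 3. Combining the bounds, tw(G) = 3.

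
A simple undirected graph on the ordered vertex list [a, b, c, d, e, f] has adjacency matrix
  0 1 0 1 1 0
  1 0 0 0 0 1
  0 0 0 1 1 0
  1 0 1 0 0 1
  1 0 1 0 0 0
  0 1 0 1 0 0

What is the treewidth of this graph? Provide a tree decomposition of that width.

Treewidth 2.
One optimal decomposition is:
Bags: B1 = {a, b, f}  B2 = {a, d, f}  B3 = {a, d, e}  B4 = {c, d, e}
Tree: B1–B2, B2–B3, B3–B4

Every bag has size at most 3, so the width is 3 − 1 = 2 and tw(G) ≤ 2. For the lower bound, G contains the cycle b–f–d–a–b, so G is not a forest; only forests have treewidth ≤ 1, hence tw(G) ≥ 2. Hence tw(G) = 2 exactly.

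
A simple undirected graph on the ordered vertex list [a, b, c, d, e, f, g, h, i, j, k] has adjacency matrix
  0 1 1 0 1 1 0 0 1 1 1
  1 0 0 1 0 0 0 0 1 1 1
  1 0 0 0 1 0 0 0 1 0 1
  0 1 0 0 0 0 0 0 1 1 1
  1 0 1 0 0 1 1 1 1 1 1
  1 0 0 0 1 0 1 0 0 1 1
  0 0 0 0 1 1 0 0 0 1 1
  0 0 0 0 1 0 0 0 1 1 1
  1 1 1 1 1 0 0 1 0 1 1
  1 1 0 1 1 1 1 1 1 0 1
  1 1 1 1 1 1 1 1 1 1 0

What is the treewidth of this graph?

A width-4 tree decomposition is:
Bags: B1 = {a, e, i, j, k}  B2 = {a, c, e, i, k}  B3 = {a, e, f, j, k}  B4 = {a, b, i, j, k}  B5 = {e, h, i, j, k}  B6 = {b, d, i, j, k}  B7 = {e, f, g, j, k}
Tree: B1–B2, B1–B3, B1–B4, B1–B5, B4–B6, B3–B7
Each bag holds 5 vertices, so the decomposition has width 4, which upper-bounds the treewidth. Conversely, {e, f, g, j, k} is a clique of size 5, and the vertices of any clique must share a bag in every tree decomposition; so some bag has ≥ 5 vertices and tw(G) ≥ 4. Therefore the treewidth is 4.

4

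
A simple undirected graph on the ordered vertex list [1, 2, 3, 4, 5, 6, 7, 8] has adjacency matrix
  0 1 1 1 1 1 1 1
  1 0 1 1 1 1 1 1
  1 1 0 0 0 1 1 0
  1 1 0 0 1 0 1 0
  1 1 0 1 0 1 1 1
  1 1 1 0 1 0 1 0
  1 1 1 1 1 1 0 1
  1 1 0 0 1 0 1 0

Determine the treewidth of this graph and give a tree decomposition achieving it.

Each bag holds 5 vertices, so the decomposition has width 4, which upper-bounds the treewidth. Conversely, {1, 2, 3, 6, 7} is a clique of size 5, and the vertices of any clique must share a bag in every tree decomposition; so some bag has ≥ 5 vertices and tw(G) ≥ 4. Hence tw(G) = 4 exactly.

Treewidth 4.
One such decomposition:
Bags: B1 = {1, 2, 5, 6, 7}  B2 = {1, 2, 5, 7, 8}  B3 = {1, 2, 4, 5, 7}  B4 = {1, 2, 3, 6, 7}
Tree: B1–B2, B2–B3, B1–B4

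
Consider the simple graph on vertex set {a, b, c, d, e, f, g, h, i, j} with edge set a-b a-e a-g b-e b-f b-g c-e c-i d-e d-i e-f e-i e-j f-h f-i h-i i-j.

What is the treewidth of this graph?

2

A width-2 tree decomposition is:
Bags: B1 = {b, e, f}  B2 = {e, f, i}  B3 = {a, b, e}  B4 = {e, i, j}  B5 = {d, e, i}  B6 = {a, b, g}  B7 = {c, e, i}  B8 = {f, h, i}
Tree: B1–B2, B1–B3, B2–B4, B4–B5, B3–B6, B2–B7, B2–B8
The largest bag has 3 vertices, giving width 2; this decomposition certifies tw(G) ≤ 2. On the other hand G contains the 3-clique {a, b, g}. A clique must lie in a single bag of any decomposition, so no decomposition can have width below 2. Therefore the treewidth is 2.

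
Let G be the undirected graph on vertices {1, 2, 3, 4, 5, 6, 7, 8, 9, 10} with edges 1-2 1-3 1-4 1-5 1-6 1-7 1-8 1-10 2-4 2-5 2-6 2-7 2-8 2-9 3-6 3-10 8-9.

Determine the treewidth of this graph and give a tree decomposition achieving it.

Every bag has size at most 3, so the width is 3 − 1 = 2 and tw(G) ≤ 2. On the other hand G contains the 3-clique {1, 3, 10}. A clique must lie in a single bag of any decomposition, so no decomposition can have width below 2. Hence tw(G) = 2 exactly.

Treewidth 2.
One optimal decomposition is:
Bags: B1 = {1, 2, 4}  B2 = {1, 2, 8}  B3 = {1, 2, 6}  B4 = {1, 3, 6}  B5 = {2, 8, 9}  B6 = {1, 3, 10}  B7 = {1, 2, 5}  B8 = {1, 2, 7}
Tree: B1–B2, B2–B3, B3–B4, B2–B5, B4–B6, B2–B7, B1–B8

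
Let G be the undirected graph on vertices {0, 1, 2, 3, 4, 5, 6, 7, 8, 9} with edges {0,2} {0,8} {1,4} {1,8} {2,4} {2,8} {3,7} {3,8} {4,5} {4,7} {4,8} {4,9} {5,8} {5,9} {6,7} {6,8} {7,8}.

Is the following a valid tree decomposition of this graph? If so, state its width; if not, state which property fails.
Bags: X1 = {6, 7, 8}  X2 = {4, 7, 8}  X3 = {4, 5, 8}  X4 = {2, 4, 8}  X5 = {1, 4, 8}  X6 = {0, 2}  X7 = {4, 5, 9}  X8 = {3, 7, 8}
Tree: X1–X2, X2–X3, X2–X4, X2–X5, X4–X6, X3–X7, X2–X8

A tree decomposition must satisfy three properties: every vertex lies in some bag; for every edge, both endpoints lie together in some bag; and for every vertex, the bags containing it form a connected subtree. Here edge (8,0) lies in no bag, so the decomposition is invalid.

No — edge (8,0) lies in no bag.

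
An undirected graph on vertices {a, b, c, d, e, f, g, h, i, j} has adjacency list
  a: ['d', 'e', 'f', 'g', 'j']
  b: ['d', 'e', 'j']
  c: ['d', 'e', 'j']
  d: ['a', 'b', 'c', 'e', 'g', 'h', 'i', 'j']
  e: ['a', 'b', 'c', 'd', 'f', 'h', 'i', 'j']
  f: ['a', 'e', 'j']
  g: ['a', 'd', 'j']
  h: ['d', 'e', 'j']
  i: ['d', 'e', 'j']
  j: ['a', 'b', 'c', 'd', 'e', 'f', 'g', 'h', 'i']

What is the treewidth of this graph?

A width-3 tree decomposition is:
Bags: B1 = {d, e, i, j}  B2 = {a, d, e, j}  B3 = {d, e, h, j}  B4 = {a, e, f, j}  B5 = {c, d, e, j}  B6 = {b, d, e, j}  B7 = {a, d, g, j}
Tree: B1–B2, B1–B3, B2–B4, B2–B5, B5–B6, B2–B7
Every bag has size at most 4, so the width is 4 − 1 = 3 and tw(G) ≤ 3. For the lower bound, the 4 vertices {a, d, g, j} are pairwise adjacent, and any tree decomposition puts a clique entirely inside one bag — forcing width ≥ 3. Hence tw(G) = 3 exactly.

3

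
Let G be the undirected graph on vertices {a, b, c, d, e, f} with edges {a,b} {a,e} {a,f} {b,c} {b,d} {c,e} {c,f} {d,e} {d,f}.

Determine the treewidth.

3

A width-3 tree decomposition is:
Bags: B1 = {b, d, e, f}  B2 = {b, c, e, f}  B3 = {a, b, e, f}
Tree: B1–B2, B2–B3
Each bag holds 4 vertices, so the decomposition has width 3, which upper-bounds the treewidth. For the lower bound: the 4 vertex sets {b,d}, {c,f}, {e}, {a} are disjoint, each induces a connected subgraph, and every pair is joined by at least one edge of G. Contracting each set to a single vertex therefore yields K_{4} as a minor, and since treewidth is minor-monotone, tw(G) ≥ tw(K_{4}) = 3. Combining the bounds, tw(G) = 3.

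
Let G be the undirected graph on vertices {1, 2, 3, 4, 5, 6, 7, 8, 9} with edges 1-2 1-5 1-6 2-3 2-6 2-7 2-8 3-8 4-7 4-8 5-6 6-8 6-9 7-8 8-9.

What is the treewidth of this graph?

A width-2 tree decomposition is:
Bags: B1 = {2, 6, 8}  B2 = {1, 2, 6}  B3 = {2, 7, 8}  B4 = {2, 3, 8}  B5 = {1, 5, 6}  B6 = {6, 8, 9}  B7 = {4, 7, 8}
Tree: B1–B2, B1–B3, B3–B4, B2–B5, B1–B6, B3–B7
Each bag holds 3 vertices, so the decomposition has width 2, which upper-bounds the treewidth. On the other hand G contains the 3-clique {6, 8, 9}. A clique must lie in a single bag of any decomposition, so no decomposition can have width below 2. Therefore the treewidth is 2.

2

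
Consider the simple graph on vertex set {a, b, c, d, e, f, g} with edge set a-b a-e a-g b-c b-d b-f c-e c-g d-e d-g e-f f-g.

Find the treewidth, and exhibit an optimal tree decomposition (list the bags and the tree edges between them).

Treewidth 3.
One such decomposition:
Bags: B1 = {a, b, e, g}  B2 = {b, d, e, g}  B3 = {b, e, f, g}  B4 = {b, c, e, g}
Tree: B1–B2, B2–B3, B3–B4

Every bag has size at most 4, so the width is 4 − 1 = 3 and tw(G) ≤ 3. For the lower bound: the 4 vertex sets {a,e}, {b,d}, {g}, {f} are disjoint, each induces a connected subgraph, and every pair is joined by at least one edge of G. Contracting each set to a single vertex therefore yields K_{4} as a minor, and since treewidth is minor-monotone, tw(G) ≥ tw(K_{4}) = 3. The upper and lower bounds meet at 3, so that is the treewidth.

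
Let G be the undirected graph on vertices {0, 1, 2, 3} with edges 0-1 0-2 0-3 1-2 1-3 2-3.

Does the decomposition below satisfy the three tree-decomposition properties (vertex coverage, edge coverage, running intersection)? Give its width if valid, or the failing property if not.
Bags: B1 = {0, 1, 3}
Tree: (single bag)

No — vertex 2 appears in no bag.

A tree decomposition must satisfy three properties: every vertex lies in some bag; for every edge, both endpoints lie together in some bag; and for every vertex, the bags containing it form a connected subtree. Here vertex 2 appears in no bag, so the decomposition is invalid.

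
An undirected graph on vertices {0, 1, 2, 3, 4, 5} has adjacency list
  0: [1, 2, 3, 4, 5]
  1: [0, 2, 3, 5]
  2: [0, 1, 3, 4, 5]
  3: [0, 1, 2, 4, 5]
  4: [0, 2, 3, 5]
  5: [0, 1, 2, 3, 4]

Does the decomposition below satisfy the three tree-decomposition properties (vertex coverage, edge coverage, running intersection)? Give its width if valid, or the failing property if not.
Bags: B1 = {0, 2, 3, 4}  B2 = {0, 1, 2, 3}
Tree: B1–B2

A tree decomposition must satisfy three properties: every vertex lies in some bag; for every edge, both endpoints lie together in some bag; and for every vertex, the bags containing it form a connected subtree. Here vertex 5 appears in no bag, so the decomposition is invalid.

No — vertex 5 appears in no bag.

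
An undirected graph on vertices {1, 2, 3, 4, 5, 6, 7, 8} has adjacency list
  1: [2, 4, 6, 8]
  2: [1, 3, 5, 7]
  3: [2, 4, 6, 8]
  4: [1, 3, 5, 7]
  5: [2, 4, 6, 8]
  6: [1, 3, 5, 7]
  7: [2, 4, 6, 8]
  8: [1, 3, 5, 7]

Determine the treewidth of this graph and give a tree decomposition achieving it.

Each bag holds 5 vertices, so the decomposition has width 4, which upper-bounds the treewidth. For the lower bound: the 5 vertex sets {7,8}, {3,4}, {5,6}, {2}, {1} are disjoint, each induces a connected subgraph, and every pair is joined by at least one edge of G. Contracting each set to a single vertex therefore yields K_{5} as a minor, and since treewidth is minor-monotone, tw(G) ≥ tw(K_{5}) = 4. Hence tw(G) = 4 exactly.

Treewidth 4.
One optimal decomposition is:
Bags: B1 = {2, 4, 6, 7, 8}  B2 = {2, 3, 4, 6, 8}  B3 = {2, 4, 5, 6, 8}  B4 = {1, 2, 4, 6, 8}
Tree: B1–B2, B2–B3, B3–B4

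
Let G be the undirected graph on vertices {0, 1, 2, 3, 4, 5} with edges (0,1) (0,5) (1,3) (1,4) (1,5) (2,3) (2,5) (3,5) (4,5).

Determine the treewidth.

A width-2 tree decomposition is:
Bags: B1 = {0, 1, 5}  B2 = {1, 3, 5}  B3 = {2, 3, 5}  B4 = {1, 4, 5}
Tree: B1–B2, B2–B3, B2–B4
Each bag holds 3 vertices, so the decomposition has width 2, which upper-bounds the treewidth. On the other hand G contains the 3-clique {0, 1, 5}. A clique must lie in a single bag of any decomposition, so no decomposition can have width below 2. Hence tw(G) = 2 exactly.

2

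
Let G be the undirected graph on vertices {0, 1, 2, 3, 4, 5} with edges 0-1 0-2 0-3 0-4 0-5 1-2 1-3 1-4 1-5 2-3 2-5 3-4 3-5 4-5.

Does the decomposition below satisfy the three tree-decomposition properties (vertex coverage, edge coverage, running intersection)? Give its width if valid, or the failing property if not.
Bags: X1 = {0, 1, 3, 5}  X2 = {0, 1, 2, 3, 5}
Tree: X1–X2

No — vertex 4 appears in no bag.

A tree decomposition must satisfy three properties: every vertex lies in some bag; for every edge, both endpoints lie together in some bag; and for every vertex, the bags containing it form a connected subtree. Here vertex 4 appears in no bag, so the decomposition is invalid.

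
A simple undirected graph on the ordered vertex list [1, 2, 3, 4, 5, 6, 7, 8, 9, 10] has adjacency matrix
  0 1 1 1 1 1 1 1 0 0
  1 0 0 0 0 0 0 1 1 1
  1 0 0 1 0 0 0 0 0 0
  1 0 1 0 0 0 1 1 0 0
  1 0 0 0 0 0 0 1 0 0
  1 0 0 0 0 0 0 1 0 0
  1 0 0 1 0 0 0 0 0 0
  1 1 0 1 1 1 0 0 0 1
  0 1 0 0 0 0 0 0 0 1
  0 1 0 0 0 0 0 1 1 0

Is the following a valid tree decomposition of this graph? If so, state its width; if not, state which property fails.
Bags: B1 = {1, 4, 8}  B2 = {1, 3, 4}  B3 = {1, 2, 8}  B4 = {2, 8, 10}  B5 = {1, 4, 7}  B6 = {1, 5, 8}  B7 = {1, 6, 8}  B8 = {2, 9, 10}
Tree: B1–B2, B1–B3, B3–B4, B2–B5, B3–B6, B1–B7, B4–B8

Yes; width 2.

Every vertex of G appears in some bag (union = {1, 2, 3, 4, 5, 6, 7, 8, 9, 10}); every edge is covered by a bag; and for each vertex v the set of bags containing v is connected in the bag tree. The decomposition is therefore valid. The largest bag has 3 vertices, so the width is 2.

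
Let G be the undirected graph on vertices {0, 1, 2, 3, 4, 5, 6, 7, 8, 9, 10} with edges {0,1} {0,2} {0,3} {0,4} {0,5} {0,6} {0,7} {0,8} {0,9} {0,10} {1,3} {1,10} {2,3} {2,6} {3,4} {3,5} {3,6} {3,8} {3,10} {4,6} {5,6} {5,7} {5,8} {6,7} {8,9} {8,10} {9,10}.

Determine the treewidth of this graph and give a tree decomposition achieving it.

Treewidth 3.
One such decomposition:
Bags: B1 = {0, 3, 8, 10}  B2 = {0, 8, 9, 10}  B3 = {0, 3, 5, 8}  B4 = {0, 3, 5, 6}  B5 = {0, 1, 3, 10}  B6 = {0, 2, 3, 6}  B7 = {0, 3, 4, 6}  B8 = {0, 5, 6, 7}
Tree: B1–B2, B1–B3, B3–B4, B1–B5, B4–B6, B6–B7, B4–B8

Each bag holds 4 vertices, so the decomposition has width 3, which upper-bounds the treewidth. On the other hand G contains the 4-clique {0, 8, 9, 10}. A clique must lie in a single bag of any decomposition, so no decomposition can have width below 3. The upper and lower bounds meet at 3, so that is the treewidth.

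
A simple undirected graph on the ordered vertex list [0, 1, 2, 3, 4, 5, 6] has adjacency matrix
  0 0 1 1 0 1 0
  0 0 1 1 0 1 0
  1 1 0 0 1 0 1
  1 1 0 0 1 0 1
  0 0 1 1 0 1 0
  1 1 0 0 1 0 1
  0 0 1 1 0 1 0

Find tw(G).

3

A width-3 tree decomposition is:
Bags: B1 = {2, 3, 4, 5}  B2 = {0, 2, 3, 5}  B3 = {2, 3, 5, 6}  B4 = {1, 2, 3, 5}
Tree: B1–B2, B2–B3, B3–B4
Every bag has size at most 4, so the width is 4 − 1 = 3 and tw(G) ≤ 3. For the lower bound: the 4 vertex sets {3,4}, {0,2}, {5}, {6} are disjoint, each induces a connected subgraph, and every pair is joined by at least one edge of G. Contracting each set to a single vertex therefore yields K_{4} as a minor, and since treewidth is minor-monotone, tw(G) ≥ tw(K_{4}) = 3. Combining the bounds, tw(G) = 3.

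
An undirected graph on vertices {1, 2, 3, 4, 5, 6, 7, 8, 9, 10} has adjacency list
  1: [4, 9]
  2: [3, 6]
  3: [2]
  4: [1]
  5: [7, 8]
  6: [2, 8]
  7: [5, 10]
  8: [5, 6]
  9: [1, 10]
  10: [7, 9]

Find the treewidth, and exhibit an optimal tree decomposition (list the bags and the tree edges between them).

Treewidth 1.
One optimal decomposition is:
Bags: B1 = {1, 4}  B2 = {1, 9}  B3 = {9, 10}  B4 = {7, 10}  B5 = {5, 7}  B6 = {5, 8}  B7 = {6, 8}  B8 = {2, 6}  B9 = {2, 3}
Tree: B1–B2, B2–B3, B3–B4, B4–B5, B5–B6, B6–B7, B7–B8, B8–B9

The largest bag has 2 vertices, giving width 1; this decomposition certifies tw(G) ≤ 1. Any graph with an edge has treewidth ≥ 1, and G has the edge 4–1. The upper and lower bounds meet at 1, so that is the treewidth.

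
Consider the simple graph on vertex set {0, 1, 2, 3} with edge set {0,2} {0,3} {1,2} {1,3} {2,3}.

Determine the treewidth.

2

A width-2 tree decomposition is:
Bags: B1 = {0, 2, 3}  B2 = {1, 2, 3}
Tree: B1–B2
Each bag holds 3 vertices, so the decomposition has width 2, which upper-bounds the treewidth. For the lower bound, the 3 vertices {0, 2, 3} are pairwise adjacent, and any tree decomposition puts a clique entirely inside one bag — forcing width ≥ 2. Therefore the treewidth is 2.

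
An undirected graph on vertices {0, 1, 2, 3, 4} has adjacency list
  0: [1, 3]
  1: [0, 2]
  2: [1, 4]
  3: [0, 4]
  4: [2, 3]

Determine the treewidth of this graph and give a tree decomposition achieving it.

The largest bag has 3 vertices, giving width 2; this decomposition certifies tw(G) ≤ 2. Since 1–0–3–4–2–1 is a cycle in G, G is not acyclic. Forests are exactly the graphs of treewidth ≤ 1, so tw(G) ≥ 2. Hence tw(G) = 2 exactly.

Treewidth 2.
One optimal decomposition is:
Bags: B1 = {0, 1, 3}  B2 = {1, 3, 4}  B3 = {1, 2, 4}
Tree: B1–B2, B2–B3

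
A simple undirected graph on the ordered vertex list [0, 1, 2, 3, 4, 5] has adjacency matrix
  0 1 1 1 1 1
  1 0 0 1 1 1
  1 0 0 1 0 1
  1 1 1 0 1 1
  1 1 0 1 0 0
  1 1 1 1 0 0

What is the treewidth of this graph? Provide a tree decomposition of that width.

The largest bag has 4 vertices, giving width 3; this decomposition certifies tw(G) ≤ 3. For the lower bound, the 4 vertices {0, 1, 3, 4} are pairwise adjacent, and any tree decomposition puts a clique entirely inside one bag — forcing width ≥ 3. The upper and lower bounds meet at 3, so that is the treewidth.

Treewidth 3.
One such decomposition:
Bags: B1 = {0, 2, 3, 5}  B2 = {0, 1, 3, 5}  B3 = {0, 1, 3, 4}
Tree: B1–B2, B2–B3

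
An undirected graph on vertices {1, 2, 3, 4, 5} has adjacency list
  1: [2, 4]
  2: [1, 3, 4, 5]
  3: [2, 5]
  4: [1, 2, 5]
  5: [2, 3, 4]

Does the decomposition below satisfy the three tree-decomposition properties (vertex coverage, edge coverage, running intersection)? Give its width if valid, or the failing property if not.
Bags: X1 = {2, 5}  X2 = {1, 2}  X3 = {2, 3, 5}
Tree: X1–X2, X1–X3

A tree decomposition must satisfy three properties: every vertex lies in some bag; for every edge, both endpoints lie together in some bag; and for every vertex, the bags containing it form a connected subtree. Here vertex 4 appears in no bag, so the decomposition is invalid.

No — vertex 4 appears in no bag.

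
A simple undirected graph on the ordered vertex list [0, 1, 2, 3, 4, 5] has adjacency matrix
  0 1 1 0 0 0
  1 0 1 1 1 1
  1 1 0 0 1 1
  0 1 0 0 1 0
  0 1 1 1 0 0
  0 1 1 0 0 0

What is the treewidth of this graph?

A width-2 tree decomposition is:
Bags: B1 = {1, 2, 5}  B2 = {1, 2, 4}  B3 = {1, 3, 4}  B4 = {0, 1, 2}
Tree: B1–B2, B2–B3, B2–B4
Every bag has size at most 3, so the width is 3 − 1 = 2 and tw(G) ≤ 2. On the other hand G contains the 3-clique {0, 1, 2}. A clique must lie in a single bag of any decomposition, so no decomposition can have width below 2. The upper and lower bounds meet at 2, so that is the treewidth.

2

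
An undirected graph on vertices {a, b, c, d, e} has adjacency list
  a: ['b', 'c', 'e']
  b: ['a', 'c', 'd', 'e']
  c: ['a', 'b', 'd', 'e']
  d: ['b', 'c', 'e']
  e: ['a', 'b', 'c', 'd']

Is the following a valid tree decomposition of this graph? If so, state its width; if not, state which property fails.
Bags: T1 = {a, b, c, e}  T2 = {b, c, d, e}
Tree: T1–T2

Yes; width 3.

Checking the three conditions: (i) the bags cover all of {a, b, c, d, e}; (ii) for each edge, some bag contains both endpoints; (iii) the bags containing any fixed vertex form a subtree. All hold, so the decomposition is valid with width 4 − 1 = 3.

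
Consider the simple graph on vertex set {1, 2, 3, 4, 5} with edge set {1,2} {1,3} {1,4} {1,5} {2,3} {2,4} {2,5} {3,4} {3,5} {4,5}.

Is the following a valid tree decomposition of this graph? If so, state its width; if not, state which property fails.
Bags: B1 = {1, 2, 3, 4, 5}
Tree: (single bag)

Vertex coverage: the bags together contain {1, 2, 3, 4, 5}, the full vertex set. Edge coverage: each edge of G has both endpoints in at least one bag. Running intersection: for every vertex, the bags containing it form a connected subtree. All three properties hold, so this is a valid tree decomposition of width max|bag| − 1 = 4, and hence tw(G) ≤ 4.

Yes; width 4.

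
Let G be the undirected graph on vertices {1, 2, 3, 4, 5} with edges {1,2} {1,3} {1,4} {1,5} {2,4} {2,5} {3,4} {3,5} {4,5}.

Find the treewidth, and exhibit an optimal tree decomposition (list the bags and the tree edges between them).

Each bag holds 4 vertices, so the decomposition has width 3, which upper-bounds the treewidth. Conversely, {1, 2, 4, 5} is a clique of size 4, and the vertices of any clique must share a bag in every tree decomposition; so some bag has ≥ 4 vertices and tw(G) ≥ 3. Hence tw(G) = 3 exactly.

Treewidth 3.
One such decomposition:
Bags: B1 = {1, 2, 4, 5}  B2 = {1, 3, 4, 5}
Tree: B1–B2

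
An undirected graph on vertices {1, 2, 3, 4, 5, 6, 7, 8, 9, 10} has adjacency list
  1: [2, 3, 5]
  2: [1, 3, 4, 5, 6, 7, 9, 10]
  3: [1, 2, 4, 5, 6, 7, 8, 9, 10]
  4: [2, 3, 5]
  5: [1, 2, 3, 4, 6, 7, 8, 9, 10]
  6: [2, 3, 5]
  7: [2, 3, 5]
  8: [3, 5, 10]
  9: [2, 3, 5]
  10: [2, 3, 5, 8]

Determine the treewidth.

3

A width-3 tree decomposition is:
Bags: B1 = {2, 3, 5, 10}  B2 = {3, 5, 8, 10}  B3 = {2, 3, 5, 9}  B4 = {2, 3, 5, 6}  B5 = {2, 3, 4, 5}  B6 = {1, 2, 3, 5}  B7 = {2, 3, 5, 7}
Tree: B1–B2, B1–B3, B3–B4, B4–B5, B5–B6, B3–B7
Every bag has size at most 4, so the width is 4 − 1 = 3 and tw(G) ≤ 3. For the lower bound, the 4 vertices {3, 5, 8, 10} are pairwise adjacent, and any tree decomposition puts a clique entirely inside one bag — forcing width ≥ 3. Hence tw(G) = 3 exactly.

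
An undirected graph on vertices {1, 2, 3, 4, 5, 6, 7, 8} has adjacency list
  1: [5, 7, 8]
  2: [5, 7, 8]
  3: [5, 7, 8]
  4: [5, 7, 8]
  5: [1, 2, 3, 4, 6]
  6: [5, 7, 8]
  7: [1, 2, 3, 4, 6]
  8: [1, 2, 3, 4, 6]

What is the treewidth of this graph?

3

A width-3 tree decomposition is:
Bags: B1 = {1, 5, 7, 8}  B2 = {3, 5, 7, 8}  B3 = {5, 6, 7, 8}  B4 = {4, 5, 7, 8}  B5 = {2, 5, 7, 8}
Tree: B1–B2, B2–B3, B3–B4, B4–B5
Every bag has size at most 4, so the width is 4 − 1 = 3 and tw(G) ≤ 3. For the lower bound: the 4 vertex sets {1,5}, {3,8}, {7}, {6} are disjoint, each induces a connected subgraph, and every pair is joined by at least one edge of G. Contracting each set to a single vertex therefore yields K_{4} as a minor, and since treewidth is minor-monotone, tw(G) ≥ tw(K_{4}) = 3. The upper and lower bounds meet at 3, so that is the treewidth.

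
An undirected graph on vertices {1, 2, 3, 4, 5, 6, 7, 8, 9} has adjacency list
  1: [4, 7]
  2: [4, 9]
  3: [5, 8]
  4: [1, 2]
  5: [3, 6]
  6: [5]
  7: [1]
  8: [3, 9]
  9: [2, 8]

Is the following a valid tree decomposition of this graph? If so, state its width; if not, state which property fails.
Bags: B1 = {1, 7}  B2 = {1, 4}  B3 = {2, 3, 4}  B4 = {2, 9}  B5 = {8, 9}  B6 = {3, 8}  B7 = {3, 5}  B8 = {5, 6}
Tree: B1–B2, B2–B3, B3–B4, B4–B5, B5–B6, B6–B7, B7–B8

A tree decomposition must satisfy three properties: every vertex lies in some bag; for every edge, both endpoints lie together in some bag; and for every vertex, the bags containing it form a connected subtree. Here bags containing vertex 3 are not connected in the tree, so the decomposition is invalid.

No — bags containing vertex 3 are not connected in the tree.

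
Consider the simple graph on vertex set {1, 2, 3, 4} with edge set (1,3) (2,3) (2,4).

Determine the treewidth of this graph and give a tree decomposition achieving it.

Treewidth 1.
One optimal decomposition is:
Bags: B1 = {1, 3}  B2 = {2, 3}  B3 = {2, 4}
Tree: B1–B2, B2–B3

The largest bag has 2 vertices, giving width 1; this decomposition certifies tw(G) ≤ 1. Since G has at least one edge (e.g. 1–3), it is not an edgeless graph, so tw(G) ≥ 1. The upper and lower bounds meet at 1, so that is the treewidth.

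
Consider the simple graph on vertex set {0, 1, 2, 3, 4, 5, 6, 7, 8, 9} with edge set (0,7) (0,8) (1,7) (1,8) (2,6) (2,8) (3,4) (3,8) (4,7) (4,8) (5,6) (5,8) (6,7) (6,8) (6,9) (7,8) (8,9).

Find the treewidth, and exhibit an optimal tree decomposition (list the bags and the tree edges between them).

Treewidth 2.
One optimal decomposition is:
Bags: B1 = {4, 7, 8}  B2 = {6, 7, 8}  B3 = {3, 4, 8}  B4 = {5, 6, 8}  B5 = {6, 8, 9}  B6 = {2, 6, 8}  B7 = {0, 7, 8}  B8 = {1, 7, 8}
Tree: B1–B2, B1–B3, B2–B4, B2–B5, B5–B6, B2–B7, B7–B8

Each bag holds 3 vertices, so the decomposition has width 2, which upper-bounds the treewidth. Conversely, {0, 7, 8} is a clique of size 3, and the vertices of any clique must share a bag in every tree decomposition; so some bag has ≥ 3 vertices and tw(G) ≥ 2. Hence tw(G) = 2 exactly.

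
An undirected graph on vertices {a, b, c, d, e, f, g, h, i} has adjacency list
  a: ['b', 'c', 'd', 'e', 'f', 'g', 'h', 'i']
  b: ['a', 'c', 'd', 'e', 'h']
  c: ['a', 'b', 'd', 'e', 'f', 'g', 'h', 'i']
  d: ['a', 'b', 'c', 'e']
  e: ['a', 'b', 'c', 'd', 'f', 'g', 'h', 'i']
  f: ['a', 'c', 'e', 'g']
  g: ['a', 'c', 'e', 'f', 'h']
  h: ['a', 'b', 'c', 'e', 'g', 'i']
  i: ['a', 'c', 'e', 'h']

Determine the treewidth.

A width-4 tree decomposition is:
Bags: B1 = {a, b, c, e, h}  B2 = {a, c, e, h, i}  B3 = {a, b, c, d, e}  B4 = {a, c, e, g, h}  B5 = {a, c, e, f, g}
Tree: B1–B2, B1–B3, B1–B4, B4–B5
Every bag has size at most 5, so the width is 5 − 1 = 4 and tw(G) ≤ 4. On the other hand G contains the 5-clique {a, b, c, d, e}. A clique must lie in a single bag of any decomposition, so no decomposition can have width below 4. Hence tw(G) = 4 exactly.

4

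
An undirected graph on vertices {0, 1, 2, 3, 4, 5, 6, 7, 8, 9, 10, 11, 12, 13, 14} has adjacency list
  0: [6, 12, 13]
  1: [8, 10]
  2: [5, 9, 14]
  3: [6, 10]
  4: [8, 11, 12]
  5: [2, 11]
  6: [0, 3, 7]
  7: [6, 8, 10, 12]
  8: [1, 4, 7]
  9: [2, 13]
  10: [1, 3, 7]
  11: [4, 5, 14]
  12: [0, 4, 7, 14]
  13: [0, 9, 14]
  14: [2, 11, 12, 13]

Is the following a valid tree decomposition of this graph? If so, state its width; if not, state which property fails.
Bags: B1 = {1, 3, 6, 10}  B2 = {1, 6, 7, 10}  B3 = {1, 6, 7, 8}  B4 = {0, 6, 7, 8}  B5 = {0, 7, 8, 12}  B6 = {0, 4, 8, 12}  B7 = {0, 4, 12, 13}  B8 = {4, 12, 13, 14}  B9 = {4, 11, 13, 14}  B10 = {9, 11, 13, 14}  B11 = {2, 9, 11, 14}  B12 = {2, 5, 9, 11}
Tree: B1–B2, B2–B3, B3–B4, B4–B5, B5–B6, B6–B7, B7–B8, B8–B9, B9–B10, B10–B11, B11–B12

Yes; width 3.

Checking the three conditions: (i) the bags cover all of {0, 1, 2, 3, 4, 5, 6, 7, 8, 9, 10, 11, 12, 13, 14}; (ii) for each edge, some bag contains both endpoints; (iii) the bags containing any fixed vertex form a subtree. All hold, so the decomposition is valid with width 4 − 1 = 3.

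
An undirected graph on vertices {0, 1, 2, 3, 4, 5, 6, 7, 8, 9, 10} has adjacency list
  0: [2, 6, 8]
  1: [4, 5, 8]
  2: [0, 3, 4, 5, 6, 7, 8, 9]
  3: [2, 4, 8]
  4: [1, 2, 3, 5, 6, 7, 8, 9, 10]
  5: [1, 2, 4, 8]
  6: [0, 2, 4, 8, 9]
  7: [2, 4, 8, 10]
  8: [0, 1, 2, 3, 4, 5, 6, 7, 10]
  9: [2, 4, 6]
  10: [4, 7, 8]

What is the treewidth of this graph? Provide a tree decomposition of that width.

Treewidth 3.
Bags: B1 = {2, 4, 6, 8}  B2 = {2, 4, 6, 9}  B3 = {2, 4, 5, 8}  B4 = {2, 4, 7, 8}  B5 = {1, 4, 5, 8}  B6 = {2, 3, 4, 8}  B7 = {0, 2, 6, 8}  B8 = {4, 7, 8, 10}
Tree: B1–B2, B1–B3, B3–B4, B3–B5, B3–B6, B1–B7, B4–B8

Every bag has size at most 4, so the width is 4 − 1 = 3 and tw(G) ≤ 3. On the other hand G contains the 4-clique {0, 2, 6, 8}. A clique must lie in a single bag of any decomposition, so no decomposition can have width below 3. Combining the bounds, tw(G) = 3.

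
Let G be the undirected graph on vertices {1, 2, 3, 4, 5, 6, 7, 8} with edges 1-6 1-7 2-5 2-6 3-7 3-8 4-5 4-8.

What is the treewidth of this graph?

2

A width-2 tree decomposition is:
Bags: B1 = {2, 5, 6}  B2 = {1, 5, 6}  B3 = {1, 5, 7}  B4 = {3, 5, 7}  B5 = {3, 5, 8}  B6 = {4, 5, 8}
Tree: B1–B2, B2–B3, B3–B4, B4–B5, B5–B6
The largest bag has 3 vertices, giving width 2; this decomposition certifies tw(G) ≤ 2. For the lower bound, G contains the cycle 5–2–6–1–7–3–8–4–5, so G is not a forest; only forests have treewidth ≤ 1, hence tw(G) ≥ 2. Combining the bounds, tw(G) = 2.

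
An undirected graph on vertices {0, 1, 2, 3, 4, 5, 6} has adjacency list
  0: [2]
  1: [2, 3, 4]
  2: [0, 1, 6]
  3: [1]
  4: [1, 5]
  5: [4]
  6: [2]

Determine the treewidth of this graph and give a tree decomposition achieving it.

Treewidth 1.
One optimal decomposition is:
Bags: B1 = {1, 3}  B2 = {1, 2}  B3 = {0, 2}  B4 = {2, 6}  B5 = {1, 4}  B6 = {4, 5}
Tree: B1–B2, B2–B3, B2–B4, B1–B5, B5–B6

Every bag has size at most 2, so the width is 2 − 1 = 1 and tw(G) ≤ 1. G has an edge, so its treewidth is at least 1. The upper and lower bounds meet at 1, so that is the treewidth.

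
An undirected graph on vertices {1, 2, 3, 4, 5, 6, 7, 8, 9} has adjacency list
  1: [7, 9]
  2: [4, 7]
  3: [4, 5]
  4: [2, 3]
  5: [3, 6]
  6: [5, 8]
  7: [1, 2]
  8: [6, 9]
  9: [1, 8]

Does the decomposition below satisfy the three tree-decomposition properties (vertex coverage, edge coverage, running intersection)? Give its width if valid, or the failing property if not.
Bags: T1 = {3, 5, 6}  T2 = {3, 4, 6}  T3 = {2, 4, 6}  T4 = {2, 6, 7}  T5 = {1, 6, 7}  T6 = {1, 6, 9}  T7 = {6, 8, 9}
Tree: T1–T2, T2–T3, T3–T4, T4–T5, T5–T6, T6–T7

Checking the three conditions: (i) the bags cover all of {1, 2, 3, 4, 5, 6, 7, 8, 9}; (ii) for each edge, some bag contains both endpoints; (iii) the bags containing any fixed vertex form a subtree. All hold, so the decomposition is valid with width 3 − 1 = 2.

Yes; width 2.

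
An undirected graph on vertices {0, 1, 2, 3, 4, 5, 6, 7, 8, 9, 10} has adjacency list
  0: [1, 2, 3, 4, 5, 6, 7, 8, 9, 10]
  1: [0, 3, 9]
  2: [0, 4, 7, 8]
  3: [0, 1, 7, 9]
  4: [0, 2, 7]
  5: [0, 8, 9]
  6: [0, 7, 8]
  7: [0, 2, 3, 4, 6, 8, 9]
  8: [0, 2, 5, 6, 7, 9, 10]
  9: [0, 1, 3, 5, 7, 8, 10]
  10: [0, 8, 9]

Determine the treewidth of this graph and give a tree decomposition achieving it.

Each bag holds 4 vertices, so the decomposition has width 3, which upper-bounds the treewidth. For the lower bound, the 4 vertices {0, 1, 3, 9} are pairwise adjacent, and any tree decomposition puts a clique entirely inside one bag — forcing width ≥ 3. Therefore the treewidth is 3.

Treewidth 3.
One optimal decomposition is:
Bags: B1 = {0, 7, 8, 9}  B2 = {0, 6, 7, 8}  B3 = {0, 3, 7, 9}  B4 = {0, 2, 7, 8}  B5 = {0, 5, 8, 9}  B6 = {0, 1, 3, 9}  B7 = {0, 2, 4, 7}  B8 = {0, 8, 9, 10}
Tree: B1–B2, B1–B3, B1–B4, B1–B5, B3–B6, B4–B7, B1–B8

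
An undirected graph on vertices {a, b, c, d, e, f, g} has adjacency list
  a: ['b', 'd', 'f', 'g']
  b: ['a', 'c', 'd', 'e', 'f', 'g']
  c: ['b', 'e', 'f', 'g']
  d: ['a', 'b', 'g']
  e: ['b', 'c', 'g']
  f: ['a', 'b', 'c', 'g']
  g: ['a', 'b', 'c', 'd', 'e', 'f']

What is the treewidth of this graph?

A width-3 tree decomposition is:
Bags: B1 = {a, b, f, g}  B2 = {a, b, d, g}  B3 = {b, c, f, g}  B4 = {b, c, e, g}
Tree: B1–B2, B1–B3, B3–B4
Every bag has size at most 4, so the width is 4 − 1 = 3 and tw(G) ≤ 3. For the lower bound, the 4 vertices {a, b, d, g} are pairwise adjacent, and any tree decomposition puts a clique entirely inside one bag — forcing width ≥ 3. The upper and lower bounds meet at 3, so that is the treewidth.

3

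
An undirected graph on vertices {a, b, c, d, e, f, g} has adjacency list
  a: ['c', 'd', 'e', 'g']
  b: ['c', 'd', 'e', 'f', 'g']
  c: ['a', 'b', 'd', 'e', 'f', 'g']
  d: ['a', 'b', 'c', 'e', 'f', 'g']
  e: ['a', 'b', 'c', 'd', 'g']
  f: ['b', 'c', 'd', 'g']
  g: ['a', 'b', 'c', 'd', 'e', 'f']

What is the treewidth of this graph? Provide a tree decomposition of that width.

Treewidth 4.
One such decomposition:
Bags: B1 = {b, c, d, e, g}  B2 = {b, c, d, f, g}  B3 = {a, c, d, e, g}
Tree: B1–B2, B1–B3

Every bag has size at most 5, so the width is 5 − 1 = 4 and tw(G) ≤ 4. Conversely, {a, c, d, e, g} is a clique of size 5, and the vertices of any clique must share a bag in every tree decomposition; so some bag has ≥ 5 vertices and tw(G) ≥ 4. Therefore the treewidth is 4.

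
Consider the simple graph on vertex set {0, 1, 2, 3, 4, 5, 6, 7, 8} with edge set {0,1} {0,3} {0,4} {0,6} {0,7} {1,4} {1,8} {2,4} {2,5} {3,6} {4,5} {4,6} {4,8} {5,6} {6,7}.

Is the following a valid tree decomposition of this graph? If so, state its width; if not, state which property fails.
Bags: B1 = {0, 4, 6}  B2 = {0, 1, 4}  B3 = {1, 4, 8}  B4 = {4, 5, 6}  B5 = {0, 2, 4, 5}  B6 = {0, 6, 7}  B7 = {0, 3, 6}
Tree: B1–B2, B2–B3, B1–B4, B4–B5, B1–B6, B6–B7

No — bags containing vertex 0 are not connected in the tree.

A tree decomposition must satisfy three properties: every vertex lies in some bag; for every edge, both endpoints lie together in some bag; and for every vertex, the bags containing it form a connected subtree. Here bags containing vertex 0 are not connected in the tree, so the decomposition is invalid.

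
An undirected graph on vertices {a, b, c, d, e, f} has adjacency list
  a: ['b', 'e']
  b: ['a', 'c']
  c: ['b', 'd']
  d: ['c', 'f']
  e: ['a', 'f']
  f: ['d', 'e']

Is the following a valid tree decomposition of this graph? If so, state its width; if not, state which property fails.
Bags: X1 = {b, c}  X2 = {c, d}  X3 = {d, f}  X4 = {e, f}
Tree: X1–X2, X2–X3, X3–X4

A tree decomposition must satisfy three properties: every vertex lies in some bag; for every edge, both endpoints lie together in some bag; and for every vertex, the bags containing it form a connected subtree. Here vertex a appears in no bag, so the decomposition is invalid.

No — vertex a appears in no bag.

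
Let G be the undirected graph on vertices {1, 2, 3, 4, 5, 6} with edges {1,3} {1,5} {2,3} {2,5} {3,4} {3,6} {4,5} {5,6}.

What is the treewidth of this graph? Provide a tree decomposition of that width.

Every bag has size at most 3, so the width is 3 − 1 = 2 and tw(G) ≤ 2. The edges 5–4–3–6–5 form a cycle, so G is not a tree and its treewidth is at least 2. The upper and lower bounds meet at 2, so that is the treewidth.

Treewidth 2.
One optimal decomposition is:
Bags: B1 = {3, 4, 5}  B2 = {3, 5, 6}  B3 = {2, 3, 5}  B4 = {1, 3, 5}
Tree: B1–B2, B2–B3, B3–B4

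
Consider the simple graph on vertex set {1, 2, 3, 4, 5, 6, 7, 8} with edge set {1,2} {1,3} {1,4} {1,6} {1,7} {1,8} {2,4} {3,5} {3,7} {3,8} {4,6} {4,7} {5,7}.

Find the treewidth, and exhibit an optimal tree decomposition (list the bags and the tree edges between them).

Treewidth 2.
One such decomposition:
Bags: B1 = {1, 4, 7}  B2 = {1, 2, 4}  B3 = {1, 4, 6}  B4 = {1, 3, 7}  B5 = {3, 5, 7}  B6 = {1, 3, 8}
Tree: B1–B2, B2–B3, B1–B4, B4–B5, B4–B6

Every bag has size at most 3, so the width is 3 − 1 = 2 and tw(G) ≤ 2. For the lower bound, the 3 vertices {1, 3, 8} are pairwise adjacent, and any tree decomposition puts a clique entirely inside one bag — forcing width ≥ 2. Hence tw(G) = 2 exactly.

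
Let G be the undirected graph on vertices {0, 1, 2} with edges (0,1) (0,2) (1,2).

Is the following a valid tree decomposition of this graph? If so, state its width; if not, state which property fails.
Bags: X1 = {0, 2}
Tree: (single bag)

No — vertex 1 appears in no bag.

A tree decomposition must satisfy three properties: every vertex lies in some bag; for every edge, both endpoints lie together in some bag; and for every vertex, the bags containing it form a connected subtree. Here vertex 1 appears in no bag, so the decomposition is invalid.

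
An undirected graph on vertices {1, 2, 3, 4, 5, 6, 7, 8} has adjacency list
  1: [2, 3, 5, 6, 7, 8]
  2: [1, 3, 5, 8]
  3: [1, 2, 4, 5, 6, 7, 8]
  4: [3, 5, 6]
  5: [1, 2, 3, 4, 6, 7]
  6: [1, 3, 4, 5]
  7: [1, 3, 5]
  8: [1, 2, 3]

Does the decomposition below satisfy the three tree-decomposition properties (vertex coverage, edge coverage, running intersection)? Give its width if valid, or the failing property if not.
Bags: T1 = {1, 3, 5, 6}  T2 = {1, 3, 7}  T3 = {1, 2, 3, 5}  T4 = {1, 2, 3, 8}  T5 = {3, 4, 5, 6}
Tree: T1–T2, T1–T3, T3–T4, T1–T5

No — edge (5,7) lies in no bag.

A tree decomposition must satisfy three properties: every vertex lies in some bag; for every edge, both endpoints lie together in some bag; and for every vertex, the bags containing it form a connected subtree. Here edge (5,7) lies in no bag, so the decomposition is invalid.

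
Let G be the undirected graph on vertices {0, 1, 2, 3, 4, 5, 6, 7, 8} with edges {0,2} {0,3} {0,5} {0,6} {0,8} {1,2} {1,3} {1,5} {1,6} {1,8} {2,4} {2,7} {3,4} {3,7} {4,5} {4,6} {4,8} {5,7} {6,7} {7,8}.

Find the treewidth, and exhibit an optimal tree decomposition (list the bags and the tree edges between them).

Treewidth 4.
One such decomposition:
Bags: B1 = {0, 1, 4, 6, 7}  B2 = {0, 1, 4, 7, 8}  B3 = {0, 1, 3, 4, 7}  B4 = {0, 1, 2, 4, 7}  B5 = {0, 1, 4, 5, 7}
Tree: B1–B2, B2–B3, B3–B4, B4–B5

The largest bag has 5 vertices, giving width 4; this decomposition certifies tw(G) ≤ 4. For the lower bound: the 5 vertex sets {6,7}, {1,8}, {0,3}, {4}, {2} are disjoint, each induces a connected subgraph, and every pair is joined by at least one edge of G. Contracting each set to a single vertex therefore yields K_{5} as a minor, and since treewidth is minor-monotone, tw(G) ≥ tw(K_{5}) = 4. The upper and lower bounds meet at 4, so that is the treewidth.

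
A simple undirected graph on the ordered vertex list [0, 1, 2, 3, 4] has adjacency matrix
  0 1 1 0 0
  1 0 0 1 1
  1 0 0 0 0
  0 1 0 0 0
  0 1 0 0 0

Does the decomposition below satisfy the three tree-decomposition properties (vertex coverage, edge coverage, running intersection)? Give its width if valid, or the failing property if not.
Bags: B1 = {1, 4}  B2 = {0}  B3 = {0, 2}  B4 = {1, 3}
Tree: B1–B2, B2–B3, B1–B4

A tree decomposition must satisfy three properties: every vertex lies in some bag; for every edge, both endpoints lie together in some bag; and for every vertex, the bags containing it form a connected subtree. Here edge (1,0) lies in no bag, so the decomposition is invalid.

No — edge (1,0) lies in no bag.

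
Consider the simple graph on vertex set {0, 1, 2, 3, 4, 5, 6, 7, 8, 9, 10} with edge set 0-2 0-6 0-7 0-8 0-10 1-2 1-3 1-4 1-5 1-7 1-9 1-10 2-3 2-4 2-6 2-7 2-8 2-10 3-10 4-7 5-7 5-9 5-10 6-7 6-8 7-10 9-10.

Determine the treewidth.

3

A width-3 tree decomposition is:
Bags: B1 = {0, 2, 7, 10}  B2 = {1, 2, 7, 10}  B3 = {1, 5, 7, 10}  B4 = {0, 2, 6, 7}  B5 = {1, 5, 9, 10}  B6 = {1, 2, 3, 10}  B7 = {0, 2, 6, 8}  B8 = {1, 2, 4, 7}
Tree: B1–B2, B2–B3, B1–B4, B3–B5, B2–B6, B4–B7, B2–B8
Each bag holds 4 vertices, so the decomposition has width 3, which upper-bounds the treewidth. Conversely, {1, 5, 9, 10} is a clique of size 4, and the vertices of any clique must share a bag in every tree decomposition; so some bag has ≥ 4 vertices and tw(G) ≥ 3. Hence tw(G) = 3 exactly.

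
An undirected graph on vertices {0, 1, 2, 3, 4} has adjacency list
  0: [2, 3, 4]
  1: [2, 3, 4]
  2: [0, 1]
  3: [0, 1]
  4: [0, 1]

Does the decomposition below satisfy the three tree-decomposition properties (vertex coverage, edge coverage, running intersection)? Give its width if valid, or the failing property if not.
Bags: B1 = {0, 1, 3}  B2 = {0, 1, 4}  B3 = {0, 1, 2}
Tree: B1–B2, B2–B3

Yes; width 2.

Checking the three conditions: (i) the bags cover all of {0, 1, 2, 3, 4}; (ii) for each edge, some bag contains both endpoints; (iii) the bags containing any fixed vertex form a subtree. All hold, so the decomposition is valid with width 3 − 1 = 2.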